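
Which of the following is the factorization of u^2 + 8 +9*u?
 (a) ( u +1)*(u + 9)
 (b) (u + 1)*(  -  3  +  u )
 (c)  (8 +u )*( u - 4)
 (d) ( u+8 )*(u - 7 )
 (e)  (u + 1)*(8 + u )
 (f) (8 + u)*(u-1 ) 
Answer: e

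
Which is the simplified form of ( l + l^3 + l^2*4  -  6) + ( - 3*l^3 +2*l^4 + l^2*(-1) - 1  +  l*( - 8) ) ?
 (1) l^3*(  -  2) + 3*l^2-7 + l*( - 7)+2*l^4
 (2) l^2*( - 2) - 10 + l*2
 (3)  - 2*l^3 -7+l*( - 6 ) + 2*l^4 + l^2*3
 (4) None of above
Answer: 1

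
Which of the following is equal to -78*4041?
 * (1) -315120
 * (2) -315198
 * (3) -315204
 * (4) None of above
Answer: 2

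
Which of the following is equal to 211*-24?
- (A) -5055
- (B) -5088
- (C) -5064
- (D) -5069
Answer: C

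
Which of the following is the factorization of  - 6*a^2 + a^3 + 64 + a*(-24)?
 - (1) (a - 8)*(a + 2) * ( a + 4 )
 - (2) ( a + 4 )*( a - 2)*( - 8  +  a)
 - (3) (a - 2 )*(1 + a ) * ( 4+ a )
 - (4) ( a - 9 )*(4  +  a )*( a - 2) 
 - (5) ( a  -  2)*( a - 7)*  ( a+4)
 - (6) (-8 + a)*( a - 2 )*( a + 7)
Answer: 2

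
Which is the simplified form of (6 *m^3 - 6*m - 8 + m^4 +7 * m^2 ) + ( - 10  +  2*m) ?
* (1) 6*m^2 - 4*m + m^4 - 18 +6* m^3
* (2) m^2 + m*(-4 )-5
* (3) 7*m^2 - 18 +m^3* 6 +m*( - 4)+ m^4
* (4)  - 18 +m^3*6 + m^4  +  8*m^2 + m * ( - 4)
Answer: 3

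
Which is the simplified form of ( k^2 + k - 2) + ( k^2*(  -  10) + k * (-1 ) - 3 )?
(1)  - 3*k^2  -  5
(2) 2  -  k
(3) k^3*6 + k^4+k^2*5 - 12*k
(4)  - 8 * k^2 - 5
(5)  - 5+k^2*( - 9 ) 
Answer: 5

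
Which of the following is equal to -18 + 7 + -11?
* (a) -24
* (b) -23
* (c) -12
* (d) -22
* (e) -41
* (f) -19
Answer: d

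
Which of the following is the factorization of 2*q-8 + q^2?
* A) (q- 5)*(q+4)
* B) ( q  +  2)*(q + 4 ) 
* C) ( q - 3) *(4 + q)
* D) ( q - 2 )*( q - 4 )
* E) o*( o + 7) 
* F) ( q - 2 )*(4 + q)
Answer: F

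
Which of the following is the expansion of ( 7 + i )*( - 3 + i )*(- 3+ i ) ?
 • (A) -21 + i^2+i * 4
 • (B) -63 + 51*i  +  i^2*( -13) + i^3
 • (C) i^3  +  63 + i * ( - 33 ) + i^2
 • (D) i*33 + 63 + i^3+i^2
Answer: C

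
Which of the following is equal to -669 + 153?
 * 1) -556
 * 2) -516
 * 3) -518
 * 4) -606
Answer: 2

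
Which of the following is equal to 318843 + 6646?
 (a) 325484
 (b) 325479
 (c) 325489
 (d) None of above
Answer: c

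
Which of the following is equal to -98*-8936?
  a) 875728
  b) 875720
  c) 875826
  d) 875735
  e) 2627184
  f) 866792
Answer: a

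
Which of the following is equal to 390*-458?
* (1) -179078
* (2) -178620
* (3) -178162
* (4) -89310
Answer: 2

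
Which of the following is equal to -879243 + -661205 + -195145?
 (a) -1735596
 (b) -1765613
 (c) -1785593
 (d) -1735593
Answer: d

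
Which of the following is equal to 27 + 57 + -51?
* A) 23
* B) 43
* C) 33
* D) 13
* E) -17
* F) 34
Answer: C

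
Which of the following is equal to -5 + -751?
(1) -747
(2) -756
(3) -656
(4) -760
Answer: 2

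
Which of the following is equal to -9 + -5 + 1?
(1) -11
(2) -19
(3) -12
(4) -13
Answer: 4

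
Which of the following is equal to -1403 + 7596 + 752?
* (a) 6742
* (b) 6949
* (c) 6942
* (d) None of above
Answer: d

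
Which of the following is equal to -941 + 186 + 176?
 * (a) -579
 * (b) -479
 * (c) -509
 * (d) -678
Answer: a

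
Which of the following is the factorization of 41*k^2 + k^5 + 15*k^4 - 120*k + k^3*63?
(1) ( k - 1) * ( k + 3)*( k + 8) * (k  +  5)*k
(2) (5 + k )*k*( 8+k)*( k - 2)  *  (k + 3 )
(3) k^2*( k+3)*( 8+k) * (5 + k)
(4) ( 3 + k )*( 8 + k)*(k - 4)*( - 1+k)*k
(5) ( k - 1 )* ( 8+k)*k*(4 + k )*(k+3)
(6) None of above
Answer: 1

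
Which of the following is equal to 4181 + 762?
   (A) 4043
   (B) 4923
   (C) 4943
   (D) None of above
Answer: C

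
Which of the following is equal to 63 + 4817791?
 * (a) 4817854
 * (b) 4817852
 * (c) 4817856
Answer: a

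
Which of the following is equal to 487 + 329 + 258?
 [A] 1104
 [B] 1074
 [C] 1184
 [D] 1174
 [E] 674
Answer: B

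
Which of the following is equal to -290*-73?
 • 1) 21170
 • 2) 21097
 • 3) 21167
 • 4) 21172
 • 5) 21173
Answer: 1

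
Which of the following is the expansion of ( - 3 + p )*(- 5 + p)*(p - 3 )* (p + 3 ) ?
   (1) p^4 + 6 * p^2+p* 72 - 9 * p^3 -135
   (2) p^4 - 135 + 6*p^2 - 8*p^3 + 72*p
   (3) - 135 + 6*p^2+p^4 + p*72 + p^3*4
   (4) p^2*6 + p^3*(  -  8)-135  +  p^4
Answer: 2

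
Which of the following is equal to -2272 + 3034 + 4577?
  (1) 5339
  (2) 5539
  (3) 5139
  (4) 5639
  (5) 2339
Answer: 1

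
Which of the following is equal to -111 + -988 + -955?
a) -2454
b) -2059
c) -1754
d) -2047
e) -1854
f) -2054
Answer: f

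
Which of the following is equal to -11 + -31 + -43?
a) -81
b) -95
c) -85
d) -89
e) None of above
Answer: c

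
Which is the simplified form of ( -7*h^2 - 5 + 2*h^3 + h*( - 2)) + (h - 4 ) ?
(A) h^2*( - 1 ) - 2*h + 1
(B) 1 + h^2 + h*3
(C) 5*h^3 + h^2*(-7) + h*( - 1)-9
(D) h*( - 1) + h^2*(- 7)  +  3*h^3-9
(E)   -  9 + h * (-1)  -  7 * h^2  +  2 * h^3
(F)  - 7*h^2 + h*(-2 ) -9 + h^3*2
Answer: E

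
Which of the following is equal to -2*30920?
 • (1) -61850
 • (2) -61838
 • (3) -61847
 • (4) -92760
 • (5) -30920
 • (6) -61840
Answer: 6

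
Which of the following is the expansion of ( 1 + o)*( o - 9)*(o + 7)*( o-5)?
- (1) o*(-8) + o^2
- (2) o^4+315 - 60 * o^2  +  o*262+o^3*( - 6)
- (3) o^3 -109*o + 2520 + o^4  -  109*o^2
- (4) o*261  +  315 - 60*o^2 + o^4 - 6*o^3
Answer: 2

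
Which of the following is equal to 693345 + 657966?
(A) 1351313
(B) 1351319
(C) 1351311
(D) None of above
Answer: C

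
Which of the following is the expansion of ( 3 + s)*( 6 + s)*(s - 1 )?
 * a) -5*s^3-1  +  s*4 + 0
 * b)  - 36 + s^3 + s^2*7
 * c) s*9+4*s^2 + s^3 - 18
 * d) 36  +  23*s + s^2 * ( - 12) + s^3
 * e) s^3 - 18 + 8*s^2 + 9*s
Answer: e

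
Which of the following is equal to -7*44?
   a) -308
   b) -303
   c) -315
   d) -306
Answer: a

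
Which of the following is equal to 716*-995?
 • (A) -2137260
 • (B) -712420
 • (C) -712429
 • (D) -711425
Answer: B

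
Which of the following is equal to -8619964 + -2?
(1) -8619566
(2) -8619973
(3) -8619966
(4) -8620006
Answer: 3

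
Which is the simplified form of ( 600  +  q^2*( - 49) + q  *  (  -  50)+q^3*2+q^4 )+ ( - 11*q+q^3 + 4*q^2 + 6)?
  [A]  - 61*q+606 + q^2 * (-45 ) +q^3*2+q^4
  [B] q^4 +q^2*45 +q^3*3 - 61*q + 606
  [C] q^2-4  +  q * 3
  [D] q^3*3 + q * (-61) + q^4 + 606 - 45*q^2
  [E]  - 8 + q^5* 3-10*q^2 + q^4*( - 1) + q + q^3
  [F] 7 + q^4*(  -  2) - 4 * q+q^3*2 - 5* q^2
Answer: D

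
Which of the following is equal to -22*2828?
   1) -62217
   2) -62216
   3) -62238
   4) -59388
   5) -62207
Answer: 2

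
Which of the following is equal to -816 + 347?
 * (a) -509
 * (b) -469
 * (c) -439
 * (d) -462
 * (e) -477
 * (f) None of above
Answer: b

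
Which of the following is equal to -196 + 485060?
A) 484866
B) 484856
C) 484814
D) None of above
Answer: D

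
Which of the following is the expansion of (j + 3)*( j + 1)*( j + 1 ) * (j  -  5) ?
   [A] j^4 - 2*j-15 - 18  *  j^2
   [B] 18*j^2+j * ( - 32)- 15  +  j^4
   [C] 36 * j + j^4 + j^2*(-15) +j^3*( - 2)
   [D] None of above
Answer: D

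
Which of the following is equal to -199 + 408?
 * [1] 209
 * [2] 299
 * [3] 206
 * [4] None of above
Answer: 1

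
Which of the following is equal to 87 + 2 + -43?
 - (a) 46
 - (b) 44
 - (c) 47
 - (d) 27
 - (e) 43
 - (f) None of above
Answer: a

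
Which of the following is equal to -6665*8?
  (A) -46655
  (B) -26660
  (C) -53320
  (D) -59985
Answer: C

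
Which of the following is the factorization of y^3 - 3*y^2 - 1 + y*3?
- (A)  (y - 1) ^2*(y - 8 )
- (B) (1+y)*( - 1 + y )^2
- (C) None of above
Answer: C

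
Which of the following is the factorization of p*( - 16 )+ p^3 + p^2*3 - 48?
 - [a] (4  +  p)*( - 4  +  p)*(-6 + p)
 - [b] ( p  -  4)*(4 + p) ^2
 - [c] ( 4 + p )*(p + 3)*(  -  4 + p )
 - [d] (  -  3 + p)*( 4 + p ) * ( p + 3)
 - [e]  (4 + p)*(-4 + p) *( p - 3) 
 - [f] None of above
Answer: c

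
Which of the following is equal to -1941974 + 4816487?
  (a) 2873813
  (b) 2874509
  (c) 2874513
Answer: c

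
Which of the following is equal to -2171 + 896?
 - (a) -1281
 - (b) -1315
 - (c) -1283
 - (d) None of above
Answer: d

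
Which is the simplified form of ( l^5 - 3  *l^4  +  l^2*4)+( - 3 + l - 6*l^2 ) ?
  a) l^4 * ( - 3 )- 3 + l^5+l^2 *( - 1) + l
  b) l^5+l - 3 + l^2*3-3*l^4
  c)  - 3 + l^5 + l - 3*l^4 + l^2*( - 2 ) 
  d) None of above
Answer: c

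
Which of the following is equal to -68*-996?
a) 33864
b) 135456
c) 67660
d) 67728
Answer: d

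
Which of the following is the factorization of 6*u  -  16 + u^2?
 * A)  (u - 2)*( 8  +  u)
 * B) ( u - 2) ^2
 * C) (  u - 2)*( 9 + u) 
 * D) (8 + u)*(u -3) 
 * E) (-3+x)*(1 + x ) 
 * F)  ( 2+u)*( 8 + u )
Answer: A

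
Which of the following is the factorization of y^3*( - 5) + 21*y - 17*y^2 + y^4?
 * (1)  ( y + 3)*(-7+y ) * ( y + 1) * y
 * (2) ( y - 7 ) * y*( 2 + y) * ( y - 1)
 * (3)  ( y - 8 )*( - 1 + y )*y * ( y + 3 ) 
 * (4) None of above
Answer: 4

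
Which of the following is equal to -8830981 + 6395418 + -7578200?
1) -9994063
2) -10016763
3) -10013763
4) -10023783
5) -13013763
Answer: 3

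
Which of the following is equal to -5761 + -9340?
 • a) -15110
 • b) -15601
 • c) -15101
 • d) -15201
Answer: c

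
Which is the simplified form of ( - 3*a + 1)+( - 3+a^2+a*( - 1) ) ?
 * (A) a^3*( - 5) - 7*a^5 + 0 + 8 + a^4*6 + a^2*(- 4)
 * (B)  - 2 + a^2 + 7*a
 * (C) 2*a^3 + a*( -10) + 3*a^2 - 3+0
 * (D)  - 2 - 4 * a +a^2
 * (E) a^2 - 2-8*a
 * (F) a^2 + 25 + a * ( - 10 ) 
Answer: D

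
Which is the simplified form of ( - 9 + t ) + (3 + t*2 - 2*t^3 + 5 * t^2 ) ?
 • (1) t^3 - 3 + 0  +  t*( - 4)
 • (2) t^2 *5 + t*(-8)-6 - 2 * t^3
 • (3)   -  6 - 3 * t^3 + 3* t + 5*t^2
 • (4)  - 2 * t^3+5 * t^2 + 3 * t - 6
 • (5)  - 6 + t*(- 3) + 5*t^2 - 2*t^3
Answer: 4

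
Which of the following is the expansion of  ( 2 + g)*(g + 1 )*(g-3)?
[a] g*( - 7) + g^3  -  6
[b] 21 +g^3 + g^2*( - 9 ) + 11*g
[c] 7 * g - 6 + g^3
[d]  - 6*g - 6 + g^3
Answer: a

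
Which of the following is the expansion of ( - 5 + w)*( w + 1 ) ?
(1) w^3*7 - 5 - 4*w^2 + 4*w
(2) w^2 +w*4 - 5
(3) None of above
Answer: 3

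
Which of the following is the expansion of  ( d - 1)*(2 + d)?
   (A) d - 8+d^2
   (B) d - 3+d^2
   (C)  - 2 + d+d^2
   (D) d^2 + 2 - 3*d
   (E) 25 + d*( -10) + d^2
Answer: C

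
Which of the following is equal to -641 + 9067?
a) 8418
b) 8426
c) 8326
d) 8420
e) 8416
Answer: b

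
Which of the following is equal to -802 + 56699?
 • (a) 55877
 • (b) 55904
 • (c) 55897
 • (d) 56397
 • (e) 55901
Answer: c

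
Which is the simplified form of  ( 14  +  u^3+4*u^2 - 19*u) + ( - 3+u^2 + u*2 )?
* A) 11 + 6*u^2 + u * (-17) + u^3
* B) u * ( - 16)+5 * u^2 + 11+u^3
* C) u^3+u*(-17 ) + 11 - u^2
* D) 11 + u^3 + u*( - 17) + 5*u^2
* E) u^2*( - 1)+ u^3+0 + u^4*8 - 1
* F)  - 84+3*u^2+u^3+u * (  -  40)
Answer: D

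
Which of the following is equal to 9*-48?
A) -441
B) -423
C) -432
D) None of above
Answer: C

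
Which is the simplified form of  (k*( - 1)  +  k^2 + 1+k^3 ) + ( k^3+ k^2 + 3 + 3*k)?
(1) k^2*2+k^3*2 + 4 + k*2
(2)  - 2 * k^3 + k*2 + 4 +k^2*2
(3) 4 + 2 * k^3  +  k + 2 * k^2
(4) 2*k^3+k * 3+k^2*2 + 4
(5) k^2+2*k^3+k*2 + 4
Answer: 1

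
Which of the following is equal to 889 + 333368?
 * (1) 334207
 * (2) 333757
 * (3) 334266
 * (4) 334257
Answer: 4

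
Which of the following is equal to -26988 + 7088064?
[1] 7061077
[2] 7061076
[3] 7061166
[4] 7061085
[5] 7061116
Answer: 2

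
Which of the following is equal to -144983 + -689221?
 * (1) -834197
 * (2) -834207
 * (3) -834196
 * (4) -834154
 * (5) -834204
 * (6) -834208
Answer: 5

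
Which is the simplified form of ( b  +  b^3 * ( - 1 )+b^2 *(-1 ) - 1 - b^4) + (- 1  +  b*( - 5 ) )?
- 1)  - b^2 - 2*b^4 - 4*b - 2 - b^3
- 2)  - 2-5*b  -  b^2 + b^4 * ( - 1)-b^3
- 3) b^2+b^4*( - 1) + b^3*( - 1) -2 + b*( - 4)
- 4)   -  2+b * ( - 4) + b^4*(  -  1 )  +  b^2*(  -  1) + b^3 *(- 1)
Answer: 4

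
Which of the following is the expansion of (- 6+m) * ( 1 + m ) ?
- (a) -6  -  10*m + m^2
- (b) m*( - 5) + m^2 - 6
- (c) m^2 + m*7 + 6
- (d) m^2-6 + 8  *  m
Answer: b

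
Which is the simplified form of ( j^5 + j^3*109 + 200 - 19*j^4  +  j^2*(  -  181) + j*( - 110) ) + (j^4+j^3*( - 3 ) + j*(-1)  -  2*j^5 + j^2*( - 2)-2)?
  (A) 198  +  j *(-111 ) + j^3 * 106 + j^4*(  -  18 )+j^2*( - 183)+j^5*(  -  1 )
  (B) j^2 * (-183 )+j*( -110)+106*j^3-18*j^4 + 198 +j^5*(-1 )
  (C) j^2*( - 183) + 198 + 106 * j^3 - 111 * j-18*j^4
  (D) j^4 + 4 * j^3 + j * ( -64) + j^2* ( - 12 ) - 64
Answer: A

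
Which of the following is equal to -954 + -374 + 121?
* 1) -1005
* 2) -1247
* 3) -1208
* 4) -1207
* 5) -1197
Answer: 4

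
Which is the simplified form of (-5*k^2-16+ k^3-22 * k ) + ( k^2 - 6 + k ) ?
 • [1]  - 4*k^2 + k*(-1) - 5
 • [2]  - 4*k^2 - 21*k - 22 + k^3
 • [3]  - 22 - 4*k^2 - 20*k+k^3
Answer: 2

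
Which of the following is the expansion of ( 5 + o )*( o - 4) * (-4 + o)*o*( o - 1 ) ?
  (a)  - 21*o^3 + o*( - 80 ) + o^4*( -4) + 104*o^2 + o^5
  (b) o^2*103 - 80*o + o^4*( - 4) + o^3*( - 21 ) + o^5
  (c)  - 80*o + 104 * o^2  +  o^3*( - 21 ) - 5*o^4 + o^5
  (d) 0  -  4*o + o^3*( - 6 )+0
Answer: a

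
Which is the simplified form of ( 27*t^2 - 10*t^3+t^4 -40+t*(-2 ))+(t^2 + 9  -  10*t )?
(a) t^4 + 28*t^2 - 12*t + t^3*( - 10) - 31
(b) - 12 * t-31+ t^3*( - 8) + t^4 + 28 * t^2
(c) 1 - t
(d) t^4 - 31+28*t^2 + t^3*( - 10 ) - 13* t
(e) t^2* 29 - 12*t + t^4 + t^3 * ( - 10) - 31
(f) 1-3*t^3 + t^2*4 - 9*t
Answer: a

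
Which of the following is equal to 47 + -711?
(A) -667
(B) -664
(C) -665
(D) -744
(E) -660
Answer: B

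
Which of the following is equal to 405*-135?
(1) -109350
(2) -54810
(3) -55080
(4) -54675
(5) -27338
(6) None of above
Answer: 4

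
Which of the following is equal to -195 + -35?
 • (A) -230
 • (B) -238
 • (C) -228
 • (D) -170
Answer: A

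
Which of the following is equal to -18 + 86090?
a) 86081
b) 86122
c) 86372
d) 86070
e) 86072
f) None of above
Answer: e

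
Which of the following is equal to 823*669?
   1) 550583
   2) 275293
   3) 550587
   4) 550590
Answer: 3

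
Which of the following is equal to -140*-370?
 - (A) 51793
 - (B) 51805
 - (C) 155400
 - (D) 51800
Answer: D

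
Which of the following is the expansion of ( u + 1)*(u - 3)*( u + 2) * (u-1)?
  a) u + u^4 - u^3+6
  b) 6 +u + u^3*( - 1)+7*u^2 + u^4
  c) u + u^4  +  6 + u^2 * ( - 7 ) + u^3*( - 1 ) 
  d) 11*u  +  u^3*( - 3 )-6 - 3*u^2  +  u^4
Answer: c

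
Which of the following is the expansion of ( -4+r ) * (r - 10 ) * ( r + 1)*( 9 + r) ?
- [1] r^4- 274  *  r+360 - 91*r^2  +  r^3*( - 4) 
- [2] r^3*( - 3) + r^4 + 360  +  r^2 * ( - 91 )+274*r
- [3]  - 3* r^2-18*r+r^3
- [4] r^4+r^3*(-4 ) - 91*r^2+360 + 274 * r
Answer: 4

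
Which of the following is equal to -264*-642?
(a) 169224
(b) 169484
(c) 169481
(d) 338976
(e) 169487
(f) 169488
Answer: f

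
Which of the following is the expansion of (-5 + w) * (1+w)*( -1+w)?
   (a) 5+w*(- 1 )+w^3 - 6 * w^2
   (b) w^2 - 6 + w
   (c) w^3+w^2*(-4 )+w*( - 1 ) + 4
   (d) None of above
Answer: d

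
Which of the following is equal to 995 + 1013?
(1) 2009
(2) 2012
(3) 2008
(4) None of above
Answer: 3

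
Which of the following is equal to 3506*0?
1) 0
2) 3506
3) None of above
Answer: 1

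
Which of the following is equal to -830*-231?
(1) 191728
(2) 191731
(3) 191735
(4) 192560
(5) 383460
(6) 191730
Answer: 6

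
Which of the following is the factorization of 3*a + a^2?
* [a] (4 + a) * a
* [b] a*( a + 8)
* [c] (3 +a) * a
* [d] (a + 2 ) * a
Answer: c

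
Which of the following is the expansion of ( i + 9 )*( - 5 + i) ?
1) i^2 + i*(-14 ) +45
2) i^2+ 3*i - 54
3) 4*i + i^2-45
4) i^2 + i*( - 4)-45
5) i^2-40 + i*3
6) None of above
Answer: 3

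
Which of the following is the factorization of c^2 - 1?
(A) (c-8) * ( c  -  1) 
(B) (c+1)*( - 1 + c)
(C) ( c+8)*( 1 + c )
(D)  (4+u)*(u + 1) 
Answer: B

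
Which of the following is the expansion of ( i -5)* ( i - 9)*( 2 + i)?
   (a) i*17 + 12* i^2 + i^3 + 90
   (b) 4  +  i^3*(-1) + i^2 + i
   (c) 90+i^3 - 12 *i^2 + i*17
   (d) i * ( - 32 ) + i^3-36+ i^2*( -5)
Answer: c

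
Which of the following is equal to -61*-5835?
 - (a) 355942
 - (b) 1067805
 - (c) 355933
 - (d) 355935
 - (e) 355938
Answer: d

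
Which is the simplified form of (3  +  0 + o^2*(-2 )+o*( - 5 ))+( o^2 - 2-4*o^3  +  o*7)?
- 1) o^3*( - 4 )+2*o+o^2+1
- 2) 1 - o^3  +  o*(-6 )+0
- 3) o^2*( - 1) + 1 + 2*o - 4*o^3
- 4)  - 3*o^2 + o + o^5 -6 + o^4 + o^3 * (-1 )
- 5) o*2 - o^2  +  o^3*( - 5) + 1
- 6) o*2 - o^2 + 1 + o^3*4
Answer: 3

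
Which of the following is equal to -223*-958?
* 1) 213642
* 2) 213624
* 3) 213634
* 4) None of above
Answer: 3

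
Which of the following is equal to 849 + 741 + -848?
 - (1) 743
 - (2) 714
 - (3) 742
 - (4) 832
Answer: 3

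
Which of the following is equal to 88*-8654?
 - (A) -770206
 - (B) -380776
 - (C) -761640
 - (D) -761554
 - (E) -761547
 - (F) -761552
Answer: F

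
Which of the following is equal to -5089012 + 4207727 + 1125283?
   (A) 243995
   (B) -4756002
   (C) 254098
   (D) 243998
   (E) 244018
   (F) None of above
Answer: D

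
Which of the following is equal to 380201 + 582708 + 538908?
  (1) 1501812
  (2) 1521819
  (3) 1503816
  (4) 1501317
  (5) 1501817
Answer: 5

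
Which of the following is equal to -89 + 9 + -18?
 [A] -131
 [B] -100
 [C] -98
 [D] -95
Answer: C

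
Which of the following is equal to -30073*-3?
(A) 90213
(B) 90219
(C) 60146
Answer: B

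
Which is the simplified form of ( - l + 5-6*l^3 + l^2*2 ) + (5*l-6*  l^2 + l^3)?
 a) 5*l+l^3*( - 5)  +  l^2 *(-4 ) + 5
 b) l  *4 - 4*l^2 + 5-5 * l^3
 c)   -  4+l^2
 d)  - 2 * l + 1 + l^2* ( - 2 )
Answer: b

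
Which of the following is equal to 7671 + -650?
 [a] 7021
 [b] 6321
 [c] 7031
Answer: a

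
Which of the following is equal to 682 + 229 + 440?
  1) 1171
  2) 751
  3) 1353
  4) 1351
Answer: 4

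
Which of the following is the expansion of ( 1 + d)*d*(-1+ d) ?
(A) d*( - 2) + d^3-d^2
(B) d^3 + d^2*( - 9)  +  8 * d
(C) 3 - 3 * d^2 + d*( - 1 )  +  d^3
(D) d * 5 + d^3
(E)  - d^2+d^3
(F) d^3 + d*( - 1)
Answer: F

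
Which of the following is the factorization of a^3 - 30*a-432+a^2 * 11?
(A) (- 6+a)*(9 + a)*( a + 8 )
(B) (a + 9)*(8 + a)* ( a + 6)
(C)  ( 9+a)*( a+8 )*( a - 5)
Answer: A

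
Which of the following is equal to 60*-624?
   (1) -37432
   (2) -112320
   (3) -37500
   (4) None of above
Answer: 4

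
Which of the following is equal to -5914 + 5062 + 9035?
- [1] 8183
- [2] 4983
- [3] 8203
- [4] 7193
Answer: 1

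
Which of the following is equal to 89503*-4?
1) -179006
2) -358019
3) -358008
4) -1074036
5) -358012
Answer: 5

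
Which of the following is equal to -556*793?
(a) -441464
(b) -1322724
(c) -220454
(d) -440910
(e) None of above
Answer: e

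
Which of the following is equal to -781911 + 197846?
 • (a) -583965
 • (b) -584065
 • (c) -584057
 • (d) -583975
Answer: b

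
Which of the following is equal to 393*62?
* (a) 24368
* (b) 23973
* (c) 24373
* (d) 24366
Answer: d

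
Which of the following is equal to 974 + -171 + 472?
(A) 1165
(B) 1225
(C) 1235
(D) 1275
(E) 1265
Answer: D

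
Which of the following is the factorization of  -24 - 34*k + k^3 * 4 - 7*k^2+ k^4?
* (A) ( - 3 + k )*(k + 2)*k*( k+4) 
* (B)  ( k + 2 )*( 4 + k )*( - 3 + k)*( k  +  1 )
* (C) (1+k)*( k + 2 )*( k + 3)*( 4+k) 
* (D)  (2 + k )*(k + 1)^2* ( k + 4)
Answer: B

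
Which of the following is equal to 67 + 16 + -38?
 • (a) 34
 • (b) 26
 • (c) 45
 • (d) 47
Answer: c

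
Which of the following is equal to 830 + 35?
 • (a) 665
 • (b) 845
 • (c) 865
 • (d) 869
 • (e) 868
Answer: c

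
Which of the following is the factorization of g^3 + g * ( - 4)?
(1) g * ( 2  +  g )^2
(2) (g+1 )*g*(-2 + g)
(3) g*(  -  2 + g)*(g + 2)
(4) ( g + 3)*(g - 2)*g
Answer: 3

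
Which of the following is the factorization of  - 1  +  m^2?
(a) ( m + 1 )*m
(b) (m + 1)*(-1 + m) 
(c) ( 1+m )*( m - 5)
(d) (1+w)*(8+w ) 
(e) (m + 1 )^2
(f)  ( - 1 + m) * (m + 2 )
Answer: b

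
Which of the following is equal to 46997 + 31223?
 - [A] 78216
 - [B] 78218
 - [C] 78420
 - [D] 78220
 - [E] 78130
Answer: D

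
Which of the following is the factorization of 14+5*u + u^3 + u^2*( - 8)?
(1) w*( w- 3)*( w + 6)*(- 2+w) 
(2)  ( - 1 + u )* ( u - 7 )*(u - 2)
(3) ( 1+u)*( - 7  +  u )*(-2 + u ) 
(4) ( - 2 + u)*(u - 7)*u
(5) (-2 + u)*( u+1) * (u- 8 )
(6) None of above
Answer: 3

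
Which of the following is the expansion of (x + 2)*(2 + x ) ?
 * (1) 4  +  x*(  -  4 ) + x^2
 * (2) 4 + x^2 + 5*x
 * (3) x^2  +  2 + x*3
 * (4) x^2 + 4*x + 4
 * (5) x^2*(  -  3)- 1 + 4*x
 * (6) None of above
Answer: 4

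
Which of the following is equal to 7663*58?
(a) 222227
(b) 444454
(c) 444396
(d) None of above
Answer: b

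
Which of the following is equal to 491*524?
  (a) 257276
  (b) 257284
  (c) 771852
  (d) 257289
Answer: b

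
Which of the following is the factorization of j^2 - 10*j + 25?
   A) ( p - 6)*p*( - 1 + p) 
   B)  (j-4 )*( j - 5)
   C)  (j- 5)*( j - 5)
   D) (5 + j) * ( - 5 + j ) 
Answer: C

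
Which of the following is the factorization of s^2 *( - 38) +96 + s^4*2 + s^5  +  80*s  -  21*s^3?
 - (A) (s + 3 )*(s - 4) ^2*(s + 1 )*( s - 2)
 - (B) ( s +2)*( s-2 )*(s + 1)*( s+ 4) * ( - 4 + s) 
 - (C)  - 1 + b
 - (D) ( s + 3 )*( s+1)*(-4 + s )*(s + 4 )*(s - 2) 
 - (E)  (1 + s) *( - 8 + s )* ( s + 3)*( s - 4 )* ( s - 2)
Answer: D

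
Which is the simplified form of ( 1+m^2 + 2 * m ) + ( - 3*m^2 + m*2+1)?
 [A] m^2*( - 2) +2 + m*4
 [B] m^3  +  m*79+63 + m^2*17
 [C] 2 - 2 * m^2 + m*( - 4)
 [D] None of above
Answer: A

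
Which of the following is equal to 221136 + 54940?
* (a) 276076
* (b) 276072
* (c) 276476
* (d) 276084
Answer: a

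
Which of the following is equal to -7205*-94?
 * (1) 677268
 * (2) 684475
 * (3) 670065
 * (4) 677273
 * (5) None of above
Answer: 5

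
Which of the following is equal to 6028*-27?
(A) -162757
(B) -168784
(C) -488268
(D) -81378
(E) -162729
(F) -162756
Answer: F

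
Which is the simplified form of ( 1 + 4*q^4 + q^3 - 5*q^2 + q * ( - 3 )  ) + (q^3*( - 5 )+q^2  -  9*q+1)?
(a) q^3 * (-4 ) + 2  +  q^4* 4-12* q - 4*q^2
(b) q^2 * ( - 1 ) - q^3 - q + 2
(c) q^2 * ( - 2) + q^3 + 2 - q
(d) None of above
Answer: a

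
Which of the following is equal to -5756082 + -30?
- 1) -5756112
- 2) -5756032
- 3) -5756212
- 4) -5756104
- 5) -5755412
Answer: 1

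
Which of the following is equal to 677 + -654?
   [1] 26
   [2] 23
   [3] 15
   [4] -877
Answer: 2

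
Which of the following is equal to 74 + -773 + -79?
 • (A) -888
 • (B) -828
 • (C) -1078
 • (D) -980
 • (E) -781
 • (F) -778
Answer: F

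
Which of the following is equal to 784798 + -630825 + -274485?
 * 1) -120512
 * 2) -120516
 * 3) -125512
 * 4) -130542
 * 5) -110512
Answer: 1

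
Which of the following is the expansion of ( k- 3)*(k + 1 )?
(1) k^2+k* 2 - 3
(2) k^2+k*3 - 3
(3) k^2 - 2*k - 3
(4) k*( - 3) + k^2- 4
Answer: 3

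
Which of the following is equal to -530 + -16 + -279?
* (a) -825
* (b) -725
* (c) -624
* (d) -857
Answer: a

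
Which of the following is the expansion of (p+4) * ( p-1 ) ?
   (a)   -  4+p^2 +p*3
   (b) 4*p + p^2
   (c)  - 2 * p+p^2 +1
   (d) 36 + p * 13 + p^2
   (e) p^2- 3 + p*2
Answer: a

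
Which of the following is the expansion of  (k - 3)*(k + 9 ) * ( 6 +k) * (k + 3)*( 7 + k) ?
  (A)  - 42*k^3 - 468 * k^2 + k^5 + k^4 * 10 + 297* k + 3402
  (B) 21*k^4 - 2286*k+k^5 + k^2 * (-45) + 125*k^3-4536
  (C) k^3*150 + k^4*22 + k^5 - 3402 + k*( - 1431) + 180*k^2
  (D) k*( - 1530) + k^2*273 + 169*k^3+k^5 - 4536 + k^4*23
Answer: C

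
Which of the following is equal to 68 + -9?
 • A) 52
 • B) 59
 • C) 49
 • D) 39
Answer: B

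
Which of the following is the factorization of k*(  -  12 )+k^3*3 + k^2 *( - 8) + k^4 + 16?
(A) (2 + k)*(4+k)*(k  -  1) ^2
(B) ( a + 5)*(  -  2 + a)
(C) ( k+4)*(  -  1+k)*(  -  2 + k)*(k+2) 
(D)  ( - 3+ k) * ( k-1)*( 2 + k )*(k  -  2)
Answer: C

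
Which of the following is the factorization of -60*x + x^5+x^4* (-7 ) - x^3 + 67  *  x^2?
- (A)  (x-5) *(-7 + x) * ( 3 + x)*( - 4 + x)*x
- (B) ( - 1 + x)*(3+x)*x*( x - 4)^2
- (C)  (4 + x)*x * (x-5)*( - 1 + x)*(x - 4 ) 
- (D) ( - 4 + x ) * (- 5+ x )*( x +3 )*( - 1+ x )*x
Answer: D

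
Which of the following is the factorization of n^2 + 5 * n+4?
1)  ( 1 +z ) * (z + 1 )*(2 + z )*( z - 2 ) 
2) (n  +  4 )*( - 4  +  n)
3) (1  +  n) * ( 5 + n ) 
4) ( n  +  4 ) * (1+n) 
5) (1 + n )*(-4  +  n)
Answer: 4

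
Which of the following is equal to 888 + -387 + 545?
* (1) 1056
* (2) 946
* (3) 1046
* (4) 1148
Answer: 3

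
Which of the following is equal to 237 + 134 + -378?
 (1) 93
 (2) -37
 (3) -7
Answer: 3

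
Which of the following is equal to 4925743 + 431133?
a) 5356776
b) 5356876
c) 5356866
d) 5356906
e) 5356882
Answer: b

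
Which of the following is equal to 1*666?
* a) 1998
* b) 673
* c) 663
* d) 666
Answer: d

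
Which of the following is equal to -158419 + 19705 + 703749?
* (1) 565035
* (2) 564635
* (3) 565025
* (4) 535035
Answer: 1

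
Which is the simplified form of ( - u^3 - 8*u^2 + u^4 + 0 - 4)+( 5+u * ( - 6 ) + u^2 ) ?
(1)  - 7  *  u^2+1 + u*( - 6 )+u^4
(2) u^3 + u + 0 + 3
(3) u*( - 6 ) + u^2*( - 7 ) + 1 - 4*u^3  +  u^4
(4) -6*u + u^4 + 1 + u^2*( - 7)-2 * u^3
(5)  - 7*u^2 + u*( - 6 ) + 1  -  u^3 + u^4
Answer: 5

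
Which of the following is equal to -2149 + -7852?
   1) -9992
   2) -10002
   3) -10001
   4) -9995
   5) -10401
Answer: 3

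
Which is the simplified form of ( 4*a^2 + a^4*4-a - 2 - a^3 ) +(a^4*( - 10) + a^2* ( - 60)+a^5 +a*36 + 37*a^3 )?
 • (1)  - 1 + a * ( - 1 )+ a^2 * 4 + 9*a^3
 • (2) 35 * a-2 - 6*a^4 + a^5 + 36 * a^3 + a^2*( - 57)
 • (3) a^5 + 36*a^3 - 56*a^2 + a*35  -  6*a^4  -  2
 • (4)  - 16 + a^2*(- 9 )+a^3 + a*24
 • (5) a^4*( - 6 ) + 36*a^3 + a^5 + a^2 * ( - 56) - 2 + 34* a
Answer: 3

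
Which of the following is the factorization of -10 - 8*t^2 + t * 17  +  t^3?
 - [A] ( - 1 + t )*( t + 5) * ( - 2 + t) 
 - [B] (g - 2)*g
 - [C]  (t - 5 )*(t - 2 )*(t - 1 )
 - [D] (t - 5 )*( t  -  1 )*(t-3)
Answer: C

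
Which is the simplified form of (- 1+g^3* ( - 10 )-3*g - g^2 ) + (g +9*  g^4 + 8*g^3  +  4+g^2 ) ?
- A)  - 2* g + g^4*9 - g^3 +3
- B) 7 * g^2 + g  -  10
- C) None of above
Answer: C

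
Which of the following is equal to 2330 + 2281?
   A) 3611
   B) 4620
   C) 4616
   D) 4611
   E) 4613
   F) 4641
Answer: D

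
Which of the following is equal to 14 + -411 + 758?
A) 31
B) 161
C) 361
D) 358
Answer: C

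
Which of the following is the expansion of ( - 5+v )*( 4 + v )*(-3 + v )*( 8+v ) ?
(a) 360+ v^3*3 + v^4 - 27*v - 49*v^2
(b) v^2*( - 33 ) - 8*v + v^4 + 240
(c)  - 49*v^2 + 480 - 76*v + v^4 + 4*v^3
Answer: c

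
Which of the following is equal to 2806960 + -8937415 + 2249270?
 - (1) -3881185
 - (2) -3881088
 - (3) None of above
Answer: 1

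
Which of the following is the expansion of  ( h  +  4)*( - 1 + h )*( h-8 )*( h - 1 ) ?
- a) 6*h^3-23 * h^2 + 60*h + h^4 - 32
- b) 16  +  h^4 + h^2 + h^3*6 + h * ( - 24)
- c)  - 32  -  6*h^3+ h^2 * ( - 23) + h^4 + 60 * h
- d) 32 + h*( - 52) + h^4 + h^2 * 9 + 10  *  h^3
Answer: c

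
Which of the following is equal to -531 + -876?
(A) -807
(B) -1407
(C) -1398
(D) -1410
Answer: B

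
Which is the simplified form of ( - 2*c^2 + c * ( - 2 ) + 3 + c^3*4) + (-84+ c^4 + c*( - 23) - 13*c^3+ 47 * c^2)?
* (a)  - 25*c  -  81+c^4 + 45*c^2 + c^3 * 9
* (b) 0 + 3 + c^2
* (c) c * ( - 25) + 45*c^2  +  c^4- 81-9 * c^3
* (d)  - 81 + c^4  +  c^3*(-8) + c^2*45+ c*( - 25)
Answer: c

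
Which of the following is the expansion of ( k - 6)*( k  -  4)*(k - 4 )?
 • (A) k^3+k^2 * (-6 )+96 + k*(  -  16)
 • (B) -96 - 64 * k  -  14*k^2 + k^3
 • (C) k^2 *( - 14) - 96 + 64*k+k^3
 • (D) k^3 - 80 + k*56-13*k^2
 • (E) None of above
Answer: C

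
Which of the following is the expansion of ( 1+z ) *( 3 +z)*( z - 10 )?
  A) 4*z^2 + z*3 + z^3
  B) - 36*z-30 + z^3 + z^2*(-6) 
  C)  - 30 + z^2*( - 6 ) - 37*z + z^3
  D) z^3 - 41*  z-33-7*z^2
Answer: C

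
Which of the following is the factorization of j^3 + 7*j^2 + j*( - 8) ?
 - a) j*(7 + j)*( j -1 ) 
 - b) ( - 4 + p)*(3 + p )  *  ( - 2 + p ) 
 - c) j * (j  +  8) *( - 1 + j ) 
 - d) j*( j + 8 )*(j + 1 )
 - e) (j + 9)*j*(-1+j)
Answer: c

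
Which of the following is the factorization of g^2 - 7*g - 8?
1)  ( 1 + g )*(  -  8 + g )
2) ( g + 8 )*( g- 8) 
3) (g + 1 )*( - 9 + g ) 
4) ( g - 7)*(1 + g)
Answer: 1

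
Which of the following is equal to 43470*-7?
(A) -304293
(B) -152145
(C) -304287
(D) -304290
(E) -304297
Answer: D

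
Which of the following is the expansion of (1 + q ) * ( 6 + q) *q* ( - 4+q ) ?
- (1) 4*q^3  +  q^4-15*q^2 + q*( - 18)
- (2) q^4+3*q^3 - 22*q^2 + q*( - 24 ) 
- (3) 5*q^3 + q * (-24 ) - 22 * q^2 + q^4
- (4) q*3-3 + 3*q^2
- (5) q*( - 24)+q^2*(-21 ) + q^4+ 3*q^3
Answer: 2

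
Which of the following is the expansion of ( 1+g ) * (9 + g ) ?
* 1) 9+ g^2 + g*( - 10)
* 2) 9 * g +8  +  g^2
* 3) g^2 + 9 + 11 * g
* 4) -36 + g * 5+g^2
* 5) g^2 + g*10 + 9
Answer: 5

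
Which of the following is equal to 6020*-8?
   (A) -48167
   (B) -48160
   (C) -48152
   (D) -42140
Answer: B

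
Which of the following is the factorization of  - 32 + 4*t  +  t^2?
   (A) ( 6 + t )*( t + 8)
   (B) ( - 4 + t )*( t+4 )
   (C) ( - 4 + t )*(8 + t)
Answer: C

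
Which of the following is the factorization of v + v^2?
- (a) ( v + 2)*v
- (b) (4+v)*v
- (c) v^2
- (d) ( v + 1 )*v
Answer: d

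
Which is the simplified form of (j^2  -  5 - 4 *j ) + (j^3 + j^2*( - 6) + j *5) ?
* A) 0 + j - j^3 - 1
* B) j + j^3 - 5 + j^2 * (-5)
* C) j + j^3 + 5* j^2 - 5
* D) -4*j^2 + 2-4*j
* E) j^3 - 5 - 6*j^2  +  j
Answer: B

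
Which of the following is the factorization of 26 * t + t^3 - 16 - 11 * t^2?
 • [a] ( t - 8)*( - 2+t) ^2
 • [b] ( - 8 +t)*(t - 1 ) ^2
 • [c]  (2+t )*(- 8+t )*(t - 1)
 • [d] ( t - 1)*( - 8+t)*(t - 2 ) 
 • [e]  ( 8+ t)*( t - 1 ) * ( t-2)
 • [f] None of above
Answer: d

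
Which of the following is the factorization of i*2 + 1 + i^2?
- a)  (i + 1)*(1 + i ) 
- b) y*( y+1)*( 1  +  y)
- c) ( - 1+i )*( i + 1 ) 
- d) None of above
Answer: a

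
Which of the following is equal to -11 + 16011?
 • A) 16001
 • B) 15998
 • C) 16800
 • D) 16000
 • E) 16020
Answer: D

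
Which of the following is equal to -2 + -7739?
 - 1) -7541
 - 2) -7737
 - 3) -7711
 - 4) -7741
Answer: 4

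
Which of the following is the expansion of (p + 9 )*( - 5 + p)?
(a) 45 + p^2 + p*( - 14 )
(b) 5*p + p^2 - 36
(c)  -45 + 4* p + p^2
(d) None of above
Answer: c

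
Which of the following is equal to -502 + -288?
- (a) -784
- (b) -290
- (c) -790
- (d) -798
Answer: c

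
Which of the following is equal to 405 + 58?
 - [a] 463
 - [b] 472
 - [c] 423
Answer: a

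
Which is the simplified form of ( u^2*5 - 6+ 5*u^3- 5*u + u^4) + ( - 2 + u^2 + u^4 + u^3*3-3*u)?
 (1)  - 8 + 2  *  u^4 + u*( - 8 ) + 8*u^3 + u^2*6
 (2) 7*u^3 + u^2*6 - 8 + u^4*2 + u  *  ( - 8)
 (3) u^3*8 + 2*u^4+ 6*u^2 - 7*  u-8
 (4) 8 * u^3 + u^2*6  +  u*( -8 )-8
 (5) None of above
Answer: 1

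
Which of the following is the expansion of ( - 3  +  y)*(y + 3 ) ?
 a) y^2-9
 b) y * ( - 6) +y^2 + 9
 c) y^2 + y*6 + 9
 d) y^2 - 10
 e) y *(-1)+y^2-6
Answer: a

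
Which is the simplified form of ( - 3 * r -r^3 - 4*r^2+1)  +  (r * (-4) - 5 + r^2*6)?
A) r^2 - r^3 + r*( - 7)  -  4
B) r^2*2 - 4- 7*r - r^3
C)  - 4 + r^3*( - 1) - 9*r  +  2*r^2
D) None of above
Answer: B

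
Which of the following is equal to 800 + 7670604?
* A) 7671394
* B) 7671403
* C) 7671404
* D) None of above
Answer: C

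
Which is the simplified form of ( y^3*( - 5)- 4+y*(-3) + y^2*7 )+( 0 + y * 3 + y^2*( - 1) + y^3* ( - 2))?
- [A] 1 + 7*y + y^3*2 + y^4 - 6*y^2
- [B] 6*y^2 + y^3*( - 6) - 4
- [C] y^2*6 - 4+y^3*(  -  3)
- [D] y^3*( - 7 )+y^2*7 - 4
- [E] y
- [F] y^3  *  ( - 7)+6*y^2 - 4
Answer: F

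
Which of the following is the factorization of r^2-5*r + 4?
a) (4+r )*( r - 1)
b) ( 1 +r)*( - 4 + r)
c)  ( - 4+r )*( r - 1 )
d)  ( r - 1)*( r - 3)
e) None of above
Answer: c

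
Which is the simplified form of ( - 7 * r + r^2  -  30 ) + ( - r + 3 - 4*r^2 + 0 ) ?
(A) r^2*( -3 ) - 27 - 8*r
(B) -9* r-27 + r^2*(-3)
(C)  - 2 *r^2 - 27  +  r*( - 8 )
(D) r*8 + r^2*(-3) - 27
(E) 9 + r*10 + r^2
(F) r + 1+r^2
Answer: A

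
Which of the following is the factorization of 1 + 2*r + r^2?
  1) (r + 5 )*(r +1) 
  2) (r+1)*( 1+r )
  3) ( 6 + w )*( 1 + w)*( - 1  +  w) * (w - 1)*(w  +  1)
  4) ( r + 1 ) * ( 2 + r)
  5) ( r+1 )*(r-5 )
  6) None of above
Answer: 2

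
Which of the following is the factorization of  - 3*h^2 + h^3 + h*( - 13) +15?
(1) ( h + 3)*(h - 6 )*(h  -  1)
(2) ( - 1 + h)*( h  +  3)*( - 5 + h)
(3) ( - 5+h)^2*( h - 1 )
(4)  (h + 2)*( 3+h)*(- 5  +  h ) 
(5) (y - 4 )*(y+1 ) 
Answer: 2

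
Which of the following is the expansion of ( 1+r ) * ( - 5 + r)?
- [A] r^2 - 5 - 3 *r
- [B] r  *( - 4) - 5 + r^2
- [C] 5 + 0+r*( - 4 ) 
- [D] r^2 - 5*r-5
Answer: B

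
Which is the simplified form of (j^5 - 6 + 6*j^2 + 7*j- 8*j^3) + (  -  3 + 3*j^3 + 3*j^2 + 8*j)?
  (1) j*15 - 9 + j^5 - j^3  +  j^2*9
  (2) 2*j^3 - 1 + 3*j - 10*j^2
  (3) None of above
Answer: 3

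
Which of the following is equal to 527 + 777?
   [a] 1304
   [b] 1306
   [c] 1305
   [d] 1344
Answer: a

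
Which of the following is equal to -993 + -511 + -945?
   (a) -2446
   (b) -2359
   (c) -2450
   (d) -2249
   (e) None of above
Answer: e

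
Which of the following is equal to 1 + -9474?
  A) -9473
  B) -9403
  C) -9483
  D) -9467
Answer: A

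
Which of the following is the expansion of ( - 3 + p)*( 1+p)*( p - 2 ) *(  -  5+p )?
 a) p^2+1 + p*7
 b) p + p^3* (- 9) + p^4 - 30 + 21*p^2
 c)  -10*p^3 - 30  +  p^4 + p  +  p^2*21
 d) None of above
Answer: b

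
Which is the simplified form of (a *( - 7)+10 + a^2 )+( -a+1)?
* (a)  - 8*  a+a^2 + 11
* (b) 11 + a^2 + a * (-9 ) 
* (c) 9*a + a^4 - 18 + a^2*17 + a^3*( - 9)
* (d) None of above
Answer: a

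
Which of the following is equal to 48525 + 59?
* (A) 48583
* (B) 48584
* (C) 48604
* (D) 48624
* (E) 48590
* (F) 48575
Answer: B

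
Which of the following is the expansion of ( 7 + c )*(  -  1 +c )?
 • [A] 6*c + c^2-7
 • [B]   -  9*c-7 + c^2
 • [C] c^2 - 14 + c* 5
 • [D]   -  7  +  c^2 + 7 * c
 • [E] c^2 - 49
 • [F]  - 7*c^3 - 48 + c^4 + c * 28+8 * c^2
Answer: A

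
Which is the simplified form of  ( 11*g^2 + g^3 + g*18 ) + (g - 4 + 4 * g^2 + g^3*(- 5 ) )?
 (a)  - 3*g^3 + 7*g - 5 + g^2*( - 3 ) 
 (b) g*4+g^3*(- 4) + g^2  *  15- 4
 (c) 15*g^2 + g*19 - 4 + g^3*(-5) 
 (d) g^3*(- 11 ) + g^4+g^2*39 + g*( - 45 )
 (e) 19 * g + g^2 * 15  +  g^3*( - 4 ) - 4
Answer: e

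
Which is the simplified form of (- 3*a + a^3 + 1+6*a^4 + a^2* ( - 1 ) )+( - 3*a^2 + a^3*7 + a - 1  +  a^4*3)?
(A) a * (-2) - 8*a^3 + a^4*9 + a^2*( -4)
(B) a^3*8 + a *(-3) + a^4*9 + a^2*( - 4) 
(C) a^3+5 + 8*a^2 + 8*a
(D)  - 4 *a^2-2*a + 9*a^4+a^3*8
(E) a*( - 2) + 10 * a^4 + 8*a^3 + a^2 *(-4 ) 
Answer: D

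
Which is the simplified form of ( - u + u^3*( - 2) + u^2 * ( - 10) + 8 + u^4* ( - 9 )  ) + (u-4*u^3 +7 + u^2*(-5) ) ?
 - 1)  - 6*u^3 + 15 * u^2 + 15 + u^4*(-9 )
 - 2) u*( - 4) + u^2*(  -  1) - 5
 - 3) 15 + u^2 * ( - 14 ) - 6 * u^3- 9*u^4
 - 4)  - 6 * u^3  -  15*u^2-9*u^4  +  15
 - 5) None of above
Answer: 4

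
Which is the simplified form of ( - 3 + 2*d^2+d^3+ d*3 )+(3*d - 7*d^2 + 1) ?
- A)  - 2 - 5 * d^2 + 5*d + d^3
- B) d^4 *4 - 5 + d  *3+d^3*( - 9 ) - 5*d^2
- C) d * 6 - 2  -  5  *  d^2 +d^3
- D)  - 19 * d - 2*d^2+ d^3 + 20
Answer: C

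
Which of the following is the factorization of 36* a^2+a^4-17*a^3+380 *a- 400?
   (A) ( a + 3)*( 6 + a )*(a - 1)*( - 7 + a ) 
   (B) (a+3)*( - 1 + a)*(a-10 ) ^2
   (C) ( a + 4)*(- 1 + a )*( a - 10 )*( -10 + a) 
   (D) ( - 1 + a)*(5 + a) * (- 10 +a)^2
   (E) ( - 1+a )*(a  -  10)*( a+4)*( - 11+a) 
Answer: C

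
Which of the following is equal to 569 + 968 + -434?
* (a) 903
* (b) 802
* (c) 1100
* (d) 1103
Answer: d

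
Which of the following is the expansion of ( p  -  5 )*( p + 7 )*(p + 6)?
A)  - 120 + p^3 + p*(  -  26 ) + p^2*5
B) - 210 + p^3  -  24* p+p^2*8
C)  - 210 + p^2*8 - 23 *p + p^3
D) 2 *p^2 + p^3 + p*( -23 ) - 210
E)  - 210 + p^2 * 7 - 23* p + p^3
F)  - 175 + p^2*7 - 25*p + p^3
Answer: C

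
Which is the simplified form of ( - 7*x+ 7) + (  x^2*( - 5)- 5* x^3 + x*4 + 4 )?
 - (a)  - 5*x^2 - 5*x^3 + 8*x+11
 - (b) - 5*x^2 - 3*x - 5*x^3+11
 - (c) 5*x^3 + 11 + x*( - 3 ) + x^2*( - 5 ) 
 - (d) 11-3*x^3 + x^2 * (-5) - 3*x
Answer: b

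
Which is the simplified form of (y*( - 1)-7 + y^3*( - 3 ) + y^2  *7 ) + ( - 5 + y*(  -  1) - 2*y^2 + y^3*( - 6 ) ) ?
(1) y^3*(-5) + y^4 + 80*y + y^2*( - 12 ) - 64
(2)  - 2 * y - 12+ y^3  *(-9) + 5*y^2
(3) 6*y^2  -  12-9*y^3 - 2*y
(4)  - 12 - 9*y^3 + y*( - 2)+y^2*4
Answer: 2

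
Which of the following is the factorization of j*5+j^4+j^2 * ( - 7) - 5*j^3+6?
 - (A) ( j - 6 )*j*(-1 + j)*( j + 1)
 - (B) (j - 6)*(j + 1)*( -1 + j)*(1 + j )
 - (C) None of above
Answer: B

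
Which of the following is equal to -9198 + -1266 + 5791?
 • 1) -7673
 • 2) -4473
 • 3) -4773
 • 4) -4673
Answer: 4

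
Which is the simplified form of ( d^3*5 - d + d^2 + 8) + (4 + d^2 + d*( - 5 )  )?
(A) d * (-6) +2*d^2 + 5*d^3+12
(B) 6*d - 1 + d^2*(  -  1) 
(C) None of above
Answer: A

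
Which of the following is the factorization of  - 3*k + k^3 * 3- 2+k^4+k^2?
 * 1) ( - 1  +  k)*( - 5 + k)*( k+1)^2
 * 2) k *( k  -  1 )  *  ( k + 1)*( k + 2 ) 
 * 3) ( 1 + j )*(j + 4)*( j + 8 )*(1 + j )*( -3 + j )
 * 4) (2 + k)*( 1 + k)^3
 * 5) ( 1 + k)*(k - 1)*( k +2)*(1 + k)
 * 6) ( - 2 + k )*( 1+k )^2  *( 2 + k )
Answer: 5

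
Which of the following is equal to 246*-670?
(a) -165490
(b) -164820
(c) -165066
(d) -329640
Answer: b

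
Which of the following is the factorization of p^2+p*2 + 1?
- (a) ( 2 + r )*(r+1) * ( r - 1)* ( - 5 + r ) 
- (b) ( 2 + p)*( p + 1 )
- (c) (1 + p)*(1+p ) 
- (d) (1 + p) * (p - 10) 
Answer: c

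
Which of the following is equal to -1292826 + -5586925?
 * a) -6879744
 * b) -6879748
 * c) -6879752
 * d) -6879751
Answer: d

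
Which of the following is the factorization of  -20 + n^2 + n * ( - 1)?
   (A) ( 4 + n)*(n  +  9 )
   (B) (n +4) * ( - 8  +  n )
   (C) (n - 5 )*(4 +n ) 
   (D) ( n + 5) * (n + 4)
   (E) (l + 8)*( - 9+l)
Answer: C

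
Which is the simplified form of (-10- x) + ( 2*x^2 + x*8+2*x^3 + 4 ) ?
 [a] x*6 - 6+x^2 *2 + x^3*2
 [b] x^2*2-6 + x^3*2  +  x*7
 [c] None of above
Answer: b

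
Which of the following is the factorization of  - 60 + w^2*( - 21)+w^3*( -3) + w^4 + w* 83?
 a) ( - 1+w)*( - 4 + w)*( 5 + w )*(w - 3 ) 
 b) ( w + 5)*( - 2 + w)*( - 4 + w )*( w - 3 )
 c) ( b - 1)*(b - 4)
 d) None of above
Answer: a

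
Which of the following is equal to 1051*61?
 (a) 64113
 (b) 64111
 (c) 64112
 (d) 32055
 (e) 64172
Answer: b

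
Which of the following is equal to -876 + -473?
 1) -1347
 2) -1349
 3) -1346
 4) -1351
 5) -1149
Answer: 2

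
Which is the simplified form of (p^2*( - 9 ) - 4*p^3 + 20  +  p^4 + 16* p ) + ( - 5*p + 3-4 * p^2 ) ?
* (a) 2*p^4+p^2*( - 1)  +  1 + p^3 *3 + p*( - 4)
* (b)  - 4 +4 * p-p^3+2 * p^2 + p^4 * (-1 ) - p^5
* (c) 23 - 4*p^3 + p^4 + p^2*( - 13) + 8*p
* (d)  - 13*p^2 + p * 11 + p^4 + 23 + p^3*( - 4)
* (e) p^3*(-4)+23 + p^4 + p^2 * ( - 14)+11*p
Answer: d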